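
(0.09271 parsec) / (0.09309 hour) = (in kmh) 3.073e+13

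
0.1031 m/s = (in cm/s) 10.31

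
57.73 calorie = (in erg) 2.415e+09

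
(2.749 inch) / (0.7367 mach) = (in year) 8.827e-12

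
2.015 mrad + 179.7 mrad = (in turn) 0.02892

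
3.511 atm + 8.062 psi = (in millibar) 4113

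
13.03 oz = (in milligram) 3.694e+05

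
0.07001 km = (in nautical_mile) 0.0378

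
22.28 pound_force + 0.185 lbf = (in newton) 99.93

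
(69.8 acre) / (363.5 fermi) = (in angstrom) 7.771e+27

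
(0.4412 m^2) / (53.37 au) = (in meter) 5.526e-14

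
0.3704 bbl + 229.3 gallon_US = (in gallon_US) 244.9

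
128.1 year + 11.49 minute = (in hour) 1.122e+06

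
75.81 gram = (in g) 75.81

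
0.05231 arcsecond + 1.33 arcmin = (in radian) 0.0003871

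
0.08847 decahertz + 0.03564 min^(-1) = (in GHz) 8.853e-10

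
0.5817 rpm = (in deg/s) 3.49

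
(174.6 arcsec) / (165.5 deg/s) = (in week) 4.845e-10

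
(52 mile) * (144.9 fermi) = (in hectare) 1.213e-12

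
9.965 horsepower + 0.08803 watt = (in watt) 7431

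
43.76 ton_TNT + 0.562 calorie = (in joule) 1.831e+11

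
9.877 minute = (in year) 1.879e-05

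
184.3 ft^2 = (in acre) 0.004231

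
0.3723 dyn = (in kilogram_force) 3.796e-07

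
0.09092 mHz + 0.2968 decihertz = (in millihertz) 29.77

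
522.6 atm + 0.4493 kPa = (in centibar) 5.295e+04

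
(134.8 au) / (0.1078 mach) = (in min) 9.156e+09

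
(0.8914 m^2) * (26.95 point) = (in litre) 8.475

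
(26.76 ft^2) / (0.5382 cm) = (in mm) 4.619e+05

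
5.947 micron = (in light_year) 6.286e-22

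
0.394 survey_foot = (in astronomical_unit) 8.028e-13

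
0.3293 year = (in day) 120.2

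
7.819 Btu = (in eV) 5.149e+22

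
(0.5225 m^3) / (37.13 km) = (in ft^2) 0.0001515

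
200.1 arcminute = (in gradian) 3.706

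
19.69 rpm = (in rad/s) 2.062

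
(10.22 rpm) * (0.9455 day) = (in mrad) 8.743e+07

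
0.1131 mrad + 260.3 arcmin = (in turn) 0.01207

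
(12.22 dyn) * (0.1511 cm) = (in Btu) 1.75e-10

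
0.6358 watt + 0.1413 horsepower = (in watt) 106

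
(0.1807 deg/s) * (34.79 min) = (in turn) 1.048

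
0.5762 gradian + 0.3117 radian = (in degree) 18.38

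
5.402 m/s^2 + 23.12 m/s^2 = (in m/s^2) 28.52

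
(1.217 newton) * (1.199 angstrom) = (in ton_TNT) 3.488e-20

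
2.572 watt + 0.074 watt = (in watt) 2.646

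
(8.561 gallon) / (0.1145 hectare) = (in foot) 9.286e-05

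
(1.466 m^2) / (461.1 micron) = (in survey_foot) 1.043e+04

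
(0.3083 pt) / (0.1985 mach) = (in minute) 2.682e-08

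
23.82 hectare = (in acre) 58.86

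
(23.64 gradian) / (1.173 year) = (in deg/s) 5.752e-07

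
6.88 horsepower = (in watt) 5130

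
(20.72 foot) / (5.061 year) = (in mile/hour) 8.851e-08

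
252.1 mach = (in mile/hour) 1.92e+05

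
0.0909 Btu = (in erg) 9.59e+08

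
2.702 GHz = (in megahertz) 2702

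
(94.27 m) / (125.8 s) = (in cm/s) 74.94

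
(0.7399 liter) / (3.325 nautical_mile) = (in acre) 2.969e-11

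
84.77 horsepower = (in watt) 6.321e+04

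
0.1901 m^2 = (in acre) 4.697e-05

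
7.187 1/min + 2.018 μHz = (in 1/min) 7.187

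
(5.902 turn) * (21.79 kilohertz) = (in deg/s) 4.63e+07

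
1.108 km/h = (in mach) 0.0009039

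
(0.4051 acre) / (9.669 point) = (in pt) 1.362e+09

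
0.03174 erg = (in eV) 1.981e+10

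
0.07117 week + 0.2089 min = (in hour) 11.96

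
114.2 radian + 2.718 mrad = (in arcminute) 3.926e+05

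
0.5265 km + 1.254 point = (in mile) 0.3272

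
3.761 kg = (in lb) 8.292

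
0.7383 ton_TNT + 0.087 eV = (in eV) 1.928e+28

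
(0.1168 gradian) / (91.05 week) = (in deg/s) 1.909e-09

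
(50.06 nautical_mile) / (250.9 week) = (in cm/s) 0.0611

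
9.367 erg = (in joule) 9.367e-07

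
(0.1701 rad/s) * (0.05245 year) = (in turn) 4.478e+04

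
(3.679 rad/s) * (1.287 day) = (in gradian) 2.604e+07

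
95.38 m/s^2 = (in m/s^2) 95.38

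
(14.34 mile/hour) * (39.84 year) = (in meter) 8.054e+09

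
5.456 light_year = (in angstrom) 5.162e+26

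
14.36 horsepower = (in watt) 1.071e+04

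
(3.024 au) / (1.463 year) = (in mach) 28.8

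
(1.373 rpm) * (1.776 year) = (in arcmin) 2.768e+10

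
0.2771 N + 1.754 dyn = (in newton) 0.2771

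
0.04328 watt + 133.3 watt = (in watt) 133.3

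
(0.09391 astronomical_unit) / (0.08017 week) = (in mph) 6.481e+05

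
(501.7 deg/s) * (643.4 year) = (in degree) 1.018e+13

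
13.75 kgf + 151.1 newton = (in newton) 285.9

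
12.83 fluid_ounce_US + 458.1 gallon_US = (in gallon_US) 458.2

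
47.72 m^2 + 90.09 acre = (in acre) 90.1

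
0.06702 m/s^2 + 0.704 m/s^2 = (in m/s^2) 0.771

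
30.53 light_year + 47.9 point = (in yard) 3.159e+17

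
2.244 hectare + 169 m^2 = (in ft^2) 2.434e+05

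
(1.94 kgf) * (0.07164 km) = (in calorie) 325.8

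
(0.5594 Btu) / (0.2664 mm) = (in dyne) 2.215e+11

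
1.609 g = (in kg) 0.001609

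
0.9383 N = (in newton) 0.9383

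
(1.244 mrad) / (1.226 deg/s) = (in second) 0.05814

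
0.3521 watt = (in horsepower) 0.0004722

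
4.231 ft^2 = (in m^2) 0.3931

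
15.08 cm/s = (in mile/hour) 0.3373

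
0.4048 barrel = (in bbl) 0.4048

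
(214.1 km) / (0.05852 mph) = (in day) 94.72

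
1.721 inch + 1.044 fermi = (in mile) 2.716e-05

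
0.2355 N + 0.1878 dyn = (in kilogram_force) 0.02401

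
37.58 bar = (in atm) 37.09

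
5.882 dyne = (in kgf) 5.998e-06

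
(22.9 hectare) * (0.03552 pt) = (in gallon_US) 758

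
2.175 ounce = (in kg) 0.06166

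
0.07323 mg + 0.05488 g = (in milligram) 54.95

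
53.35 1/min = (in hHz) 0.008892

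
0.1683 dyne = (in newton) 1.683e-06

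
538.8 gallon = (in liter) 2040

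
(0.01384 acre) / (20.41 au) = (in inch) 7.222e-10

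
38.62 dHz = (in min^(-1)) 231.7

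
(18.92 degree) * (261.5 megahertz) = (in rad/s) 8.635e+07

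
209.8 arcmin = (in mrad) 61.03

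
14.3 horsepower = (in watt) 1.066e+04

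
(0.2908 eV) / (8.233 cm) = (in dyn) 5.659e-14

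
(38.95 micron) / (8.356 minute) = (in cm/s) 7.769e-06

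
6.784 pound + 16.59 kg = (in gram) 1.967e+04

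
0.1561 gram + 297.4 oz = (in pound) 18.59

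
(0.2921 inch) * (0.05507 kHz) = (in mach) 0.0012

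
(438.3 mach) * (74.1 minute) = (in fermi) 6.635e+23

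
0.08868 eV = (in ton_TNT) 3.396e-30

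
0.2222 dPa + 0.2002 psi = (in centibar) 1.38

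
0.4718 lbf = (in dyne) 2.099e+05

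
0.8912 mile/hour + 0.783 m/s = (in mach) 0.00347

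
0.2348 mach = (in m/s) 79.95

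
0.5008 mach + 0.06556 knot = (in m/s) 170.6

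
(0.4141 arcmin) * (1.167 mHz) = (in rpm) 1.342e-06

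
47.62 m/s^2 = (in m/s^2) 47.62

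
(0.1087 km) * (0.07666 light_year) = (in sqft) 8.486e+17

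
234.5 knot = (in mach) 0.3543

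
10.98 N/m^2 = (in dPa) 109.8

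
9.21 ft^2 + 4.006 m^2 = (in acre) 0.001201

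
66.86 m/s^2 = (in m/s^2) 66.86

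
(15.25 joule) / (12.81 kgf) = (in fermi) 1.214e+14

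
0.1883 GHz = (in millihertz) 1.883e+11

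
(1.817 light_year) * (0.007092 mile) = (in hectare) 1.962e+13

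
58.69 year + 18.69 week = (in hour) 5.173e+05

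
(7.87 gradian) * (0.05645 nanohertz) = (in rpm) 6.664e-11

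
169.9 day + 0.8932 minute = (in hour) 4078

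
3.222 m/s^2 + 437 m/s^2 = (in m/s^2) 440.2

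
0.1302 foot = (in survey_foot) 0.1302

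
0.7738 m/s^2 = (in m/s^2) 0.7738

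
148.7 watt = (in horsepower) 0.1994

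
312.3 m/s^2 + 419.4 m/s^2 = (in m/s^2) 731.7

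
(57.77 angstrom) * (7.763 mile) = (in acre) 1.783e-08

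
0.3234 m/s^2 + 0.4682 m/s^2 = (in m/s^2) 0.7916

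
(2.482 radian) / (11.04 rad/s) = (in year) 7.129e-09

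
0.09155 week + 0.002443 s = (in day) 0.6409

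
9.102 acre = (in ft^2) 3.965e+05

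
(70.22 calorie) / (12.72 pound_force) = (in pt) 1.472e+04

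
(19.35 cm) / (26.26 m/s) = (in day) 8.528e-08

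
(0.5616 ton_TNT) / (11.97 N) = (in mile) 1.22e+05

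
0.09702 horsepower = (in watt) 72.35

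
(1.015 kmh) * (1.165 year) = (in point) 2.936e+10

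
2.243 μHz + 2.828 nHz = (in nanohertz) 2246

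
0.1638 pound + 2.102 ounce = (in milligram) 1.339e+05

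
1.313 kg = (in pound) 2.895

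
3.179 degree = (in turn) 0.008831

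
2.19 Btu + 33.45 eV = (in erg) 2.311e+10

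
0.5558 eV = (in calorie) 2.128e-20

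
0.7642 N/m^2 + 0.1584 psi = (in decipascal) 1.093e+04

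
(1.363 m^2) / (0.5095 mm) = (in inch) 1.053e+05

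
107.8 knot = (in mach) 0.1629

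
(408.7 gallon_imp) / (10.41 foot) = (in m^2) 0.5856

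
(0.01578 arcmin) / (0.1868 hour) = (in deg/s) 3.911e-07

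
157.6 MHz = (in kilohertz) 1.576e+05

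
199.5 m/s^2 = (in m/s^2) 199.5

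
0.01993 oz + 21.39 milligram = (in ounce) 0.02068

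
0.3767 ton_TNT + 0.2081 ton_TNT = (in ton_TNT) 0.5848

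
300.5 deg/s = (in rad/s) 5.245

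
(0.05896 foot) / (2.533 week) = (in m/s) 1.173e-08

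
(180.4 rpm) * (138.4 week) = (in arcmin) 5.436e+12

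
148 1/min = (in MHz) 2.467e-06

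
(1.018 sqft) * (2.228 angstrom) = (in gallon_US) 5.566e-09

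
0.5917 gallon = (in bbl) 0.01409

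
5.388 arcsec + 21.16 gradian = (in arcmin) 1143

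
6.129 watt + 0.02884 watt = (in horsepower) 0.008258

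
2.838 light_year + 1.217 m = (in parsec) 0.8701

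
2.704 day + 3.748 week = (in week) 4.134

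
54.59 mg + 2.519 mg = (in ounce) 0.002014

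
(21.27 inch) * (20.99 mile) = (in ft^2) 1.964e+05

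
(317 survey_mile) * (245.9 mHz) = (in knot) 2.439e+05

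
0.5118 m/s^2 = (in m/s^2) 0.5118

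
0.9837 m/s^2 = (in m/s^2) 0.9837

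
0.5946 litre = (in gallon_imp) 0.1308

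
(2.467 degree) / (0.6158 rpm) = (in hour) 0.0001855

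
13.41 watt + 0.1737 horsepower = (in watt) 142.9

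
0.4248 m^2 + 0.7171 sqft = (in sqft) 5.29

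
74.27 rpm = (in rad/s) 7.778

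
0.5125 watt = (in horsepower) 0.0006873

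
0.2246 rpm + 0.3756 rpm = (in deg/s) 3.601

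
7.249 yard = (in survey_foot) 21.75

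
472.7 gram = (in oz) 16.67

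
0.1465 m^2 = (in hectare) 1.465e-05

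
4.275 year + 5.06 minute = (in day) 1560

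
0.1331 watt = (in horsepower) 0.0001785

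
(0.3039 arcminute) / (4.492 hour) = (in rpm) 5.22e-08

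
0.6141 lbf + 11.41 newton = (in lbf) 3.179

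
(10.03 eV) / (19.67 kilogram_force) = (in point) 2.361e-17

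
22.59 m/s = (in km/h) 81.32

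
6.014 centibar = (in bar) 0.06014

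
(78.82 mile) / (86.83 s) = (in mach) 4.29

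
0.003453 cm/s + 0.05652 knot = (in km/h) 0.1048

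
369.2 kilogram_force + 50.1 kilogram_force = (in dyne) 4.112e+08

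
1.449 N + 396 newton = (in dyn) 3.974e+07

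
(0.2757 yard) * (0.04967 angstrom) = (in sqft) 1.348e-11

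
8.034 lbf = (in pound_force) 8.034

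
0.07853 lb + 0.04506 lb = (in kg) 0.05606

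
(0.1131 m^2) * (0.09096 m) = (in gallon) 2.718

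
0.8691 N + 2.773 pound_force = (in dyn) 1.32e+06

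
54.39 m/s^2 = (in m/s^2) 54.39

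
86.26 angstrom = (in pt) 2.445e-05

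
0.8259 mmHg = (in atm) 0.001087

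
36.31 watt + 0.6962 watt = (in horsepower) 0.04963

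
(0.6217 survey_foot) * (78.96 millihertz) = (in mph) 0.03347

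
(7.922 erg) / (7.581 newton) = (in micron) 0.1045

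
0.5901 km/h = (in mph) 0.3667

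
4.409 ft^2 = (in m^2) 0.4096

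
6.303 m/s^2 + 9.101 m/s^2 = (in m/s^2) 15.4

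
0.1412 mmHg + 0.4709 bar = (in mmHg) 353.3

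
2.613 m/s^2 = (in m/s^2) 2.613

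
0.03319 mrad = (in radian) 3.319e-05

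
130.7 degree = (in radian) 2.281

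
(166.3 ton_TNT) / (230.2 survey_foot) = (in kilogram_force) 1.011e+09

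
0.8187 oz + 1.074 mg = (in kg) 0.02321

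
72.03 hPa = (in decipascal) 7.203e+04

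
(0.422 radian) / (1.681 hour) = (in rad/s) 6.973e-05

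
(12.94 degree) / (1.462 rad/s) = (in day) 1.788e-06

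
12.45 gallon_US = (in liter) 47.13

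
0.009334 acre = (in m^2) 37.77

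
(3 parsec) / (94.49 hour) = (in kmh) 9.797e+11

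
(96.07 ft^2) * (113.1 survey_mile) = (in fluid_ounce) 5.493e+10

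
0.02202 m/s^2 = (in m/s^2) 0.02202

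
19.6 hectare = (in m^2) 1.96e+05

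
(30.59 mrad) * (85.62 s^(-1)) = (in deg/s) 150.1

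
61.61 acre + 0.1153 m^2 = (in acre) 61.61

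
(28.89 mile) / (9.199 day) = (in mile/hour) 0.1309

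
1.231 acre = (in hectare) 0.4982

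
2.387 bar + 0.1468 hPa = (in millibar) 2387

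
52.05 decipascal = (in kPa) 0.005205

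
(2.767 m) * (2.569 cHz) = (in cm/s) 7.108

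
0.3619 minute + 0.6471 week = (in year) 0.01241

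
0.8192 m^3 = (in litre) 819.2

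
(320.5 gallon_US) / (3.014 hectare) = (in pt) 0.1141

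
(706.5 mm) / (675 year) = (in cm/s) 3.319e-09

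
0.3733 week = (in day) 2.613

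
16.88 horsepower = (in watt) 1.259e+04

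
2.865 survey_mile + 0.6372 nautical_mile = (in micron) 5.791e+09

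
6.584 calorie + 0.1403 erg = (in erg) 2.755e+08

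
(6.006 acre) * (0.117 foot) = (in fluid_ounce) 2.931e+07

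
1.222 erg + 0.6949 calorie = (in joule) 2.907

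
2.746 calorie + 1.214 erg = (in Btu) 0.01089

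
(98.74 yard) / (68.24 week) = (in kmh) 7.876e-06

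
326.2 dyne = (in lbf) 0.0007333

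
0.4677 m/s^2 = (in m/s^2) 0.4677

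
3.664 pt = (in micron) 1293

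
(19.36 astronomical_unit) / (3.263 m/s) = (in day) 1.027e+07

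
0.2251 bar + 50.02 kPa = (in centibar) 72.53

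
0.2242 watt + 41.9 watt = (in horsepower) 0.05649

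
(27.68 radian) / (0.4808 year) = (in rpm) 1.743e-05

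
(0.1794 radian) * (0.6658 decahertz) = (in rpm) 11.41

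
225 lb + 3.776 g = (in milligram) 1.021e+08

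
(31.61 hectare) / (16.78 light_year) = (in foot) 6.533e-12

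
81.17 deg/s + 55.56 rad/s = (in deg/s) 3265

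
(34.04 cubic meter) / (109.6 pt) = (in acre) 0.2176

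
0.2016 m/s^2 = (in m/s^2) 0.2016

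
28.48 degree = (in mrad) 497.1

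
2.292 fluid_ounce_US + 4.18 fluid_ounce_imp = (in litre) 0.1865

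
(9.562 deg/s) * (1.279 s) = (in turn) 0.03397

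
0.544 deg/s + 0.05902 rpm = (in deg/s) 0.8981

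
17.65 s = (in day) 0.0002043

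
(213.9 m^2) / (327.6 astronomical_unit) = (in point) 1.237e-08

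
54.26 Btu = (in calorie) 1.368e+04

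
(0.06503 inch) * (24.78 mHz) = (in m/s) 4.093e-05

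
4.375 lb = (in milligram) 1.984e+06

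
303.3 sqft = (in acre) 0.006963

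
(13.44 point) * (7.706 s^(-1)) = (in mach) 0.0001073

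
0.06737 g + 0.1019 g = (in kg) 0.0001693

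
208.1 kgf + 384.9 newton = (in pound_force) 545.3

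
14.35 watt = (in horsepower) 0.01924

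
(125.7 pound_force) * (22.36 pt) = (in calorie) 1.054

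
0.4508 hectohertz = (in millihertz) 4.508e+04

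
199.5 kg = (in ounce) 7037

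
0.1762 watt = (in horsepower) 0.0002363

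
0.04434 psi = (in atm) 0.003017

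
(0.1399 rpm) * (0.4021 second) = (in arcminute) 20.25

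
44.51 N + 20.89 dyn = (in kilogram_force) 4.539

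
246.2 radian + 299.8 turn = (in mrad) 2.13e+06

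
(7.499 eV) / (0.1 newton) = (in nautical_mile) 6.487e-21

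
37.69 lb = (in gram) 1.71e+04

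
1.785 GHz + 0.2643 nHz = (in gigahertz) 1.785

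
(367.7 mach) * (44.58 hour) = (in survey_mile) 1.249e+07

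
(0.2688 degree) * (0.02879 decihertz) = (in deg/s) 0.0007739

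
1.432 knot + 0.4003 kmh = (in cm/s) 84.79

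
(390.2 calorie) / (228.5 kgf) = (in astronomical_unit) 4.87e-12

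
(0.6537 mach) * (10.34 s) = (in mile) 1.43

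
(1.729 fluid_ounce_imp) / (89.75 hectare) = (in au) 3.659e-22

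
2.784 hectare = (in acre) 6.879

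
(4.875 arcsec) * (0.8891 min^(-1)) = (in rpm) 3.344e-06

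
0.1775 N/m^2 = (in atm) 1.752e-06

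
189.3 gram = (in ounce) 6.677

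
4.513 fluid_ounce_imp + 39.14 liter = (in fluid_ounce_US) 1328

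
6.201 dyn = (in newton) 6.201e-05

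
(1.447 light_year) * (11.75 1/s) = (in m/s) 1.609e+17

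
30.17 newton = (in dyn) 3.017e+06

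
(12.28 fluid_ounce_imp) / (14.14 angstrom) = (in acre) 60.97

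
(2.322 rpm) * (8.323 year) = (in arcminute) 2.194e+11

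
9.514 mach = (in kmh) 1.166e+04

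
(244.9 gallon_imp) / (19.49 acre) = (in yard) 1.544e-05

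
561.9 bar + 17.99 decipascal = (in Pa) 5.619e+07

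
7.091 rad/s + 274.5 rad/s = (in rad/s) 281.6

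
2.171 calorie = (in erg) 9.083e+07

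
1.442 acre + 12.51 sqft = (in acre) 1.442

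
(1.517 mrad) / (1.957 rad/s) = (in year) 2.458e-11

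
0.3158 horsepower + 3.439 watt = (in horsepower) 0.3204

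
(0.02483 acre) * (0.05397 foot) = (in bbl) 10.4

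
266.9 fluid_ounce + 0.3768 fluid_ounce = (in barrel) 0.04972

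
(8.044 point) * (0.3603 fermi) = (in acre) 2.527e-22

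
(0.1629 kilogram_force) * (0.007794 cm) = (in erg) 1245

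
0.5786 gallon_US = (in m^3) 0.00219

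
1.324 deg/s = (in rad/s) 0.02311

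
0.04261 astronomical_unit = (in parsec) 2.066e-07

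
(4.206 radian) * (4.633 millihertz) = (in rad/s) 0.01949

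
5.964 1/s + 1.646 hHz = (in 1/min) 1.023e+04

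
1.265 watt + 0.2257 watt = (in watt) 1.491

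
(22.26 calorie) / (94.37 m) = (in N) 0.9869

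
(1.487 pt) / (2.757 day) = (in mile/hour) 4.926e-09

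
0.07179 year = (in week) 3.743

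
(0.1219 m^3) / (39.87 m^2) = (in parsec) 9.908e-20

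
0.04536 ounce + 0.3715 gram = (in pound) 0.003654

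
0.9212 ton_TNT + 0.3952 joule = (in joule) 3.854e+09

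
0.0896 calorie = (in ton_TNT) 8.96e-11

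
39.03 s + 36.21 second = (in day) 0.0008708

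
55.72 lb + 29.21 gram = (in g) 2.53e+04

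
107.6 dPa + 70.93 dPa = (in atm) 0.0001762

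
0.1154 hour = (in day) 0.004808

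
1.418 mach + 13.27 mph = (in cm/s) 4.888e+04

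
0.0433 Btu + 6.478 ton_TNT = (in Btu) 2.569e+07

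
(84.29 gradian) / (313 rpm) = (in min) 0.0006732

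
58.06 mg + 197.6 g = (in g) 197.7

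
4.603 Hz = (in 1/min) 276.2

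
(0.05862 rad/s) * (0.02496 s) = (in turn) 0.0002329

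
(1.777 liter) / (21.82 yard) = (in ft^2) 0.0009587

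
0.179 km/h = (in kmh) 0.179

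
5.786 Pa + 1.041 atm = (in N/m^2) 1.055e+05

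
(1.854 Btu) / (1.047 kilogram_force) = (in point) 5.4e+05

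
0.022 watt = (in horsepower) 2.95e-05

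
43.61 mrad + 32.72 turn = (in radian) 205.6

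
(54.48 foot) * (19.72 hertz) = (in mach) 0.9617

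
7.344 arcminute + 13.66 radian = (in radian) 13.66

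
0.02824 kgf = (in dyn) 2.769e+04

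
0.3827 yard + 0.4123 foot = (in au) 3.179e-12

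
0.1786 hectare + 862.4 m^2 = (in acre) 0.6544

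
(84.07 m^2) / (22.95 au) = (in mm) 2.449e-08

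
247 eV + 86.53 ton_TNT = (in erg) 3.62e+18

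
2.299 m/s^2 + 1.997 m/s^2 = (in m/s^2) 4.296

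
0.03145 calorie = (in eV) 8.213e+17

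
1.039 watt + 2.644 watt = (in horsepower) 0.004939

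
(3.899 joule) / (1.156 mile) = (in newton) 0.002096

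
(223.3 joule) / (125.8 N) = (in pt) 5032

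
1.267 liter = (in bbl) 0.007969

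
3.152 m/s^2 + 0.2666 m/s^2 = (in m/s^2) 3.419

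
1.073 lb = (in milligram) 4.867e+05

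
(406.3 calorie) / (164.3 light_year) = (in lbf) 2.459e-16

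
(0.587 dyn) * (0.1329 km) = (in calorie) 0.0001865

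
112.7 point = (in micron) 3.976e+04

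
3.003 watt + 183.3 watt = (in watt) 186.3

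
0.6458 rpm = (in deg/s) 3.875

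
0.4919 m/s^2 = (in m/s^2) 0.4919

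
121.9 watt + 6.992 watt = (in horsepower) 0.1728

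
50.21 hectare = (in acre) 124.1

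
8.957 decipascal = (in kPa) 0.0008957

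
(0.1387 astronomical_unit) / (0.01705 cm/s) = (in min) 2.028e+12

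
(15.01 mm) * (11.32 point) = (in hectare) 5.994e-09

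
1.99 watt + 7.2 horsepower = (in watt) 5371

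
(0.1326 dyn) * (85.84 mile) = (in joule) 0.1832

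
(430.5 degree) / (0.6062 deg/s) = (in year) 2.252e-05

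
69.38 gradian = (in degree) 62.44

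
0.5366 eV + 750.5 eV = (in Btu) 1.141e-19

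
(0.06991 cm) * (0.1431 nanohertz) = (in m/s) 1e-13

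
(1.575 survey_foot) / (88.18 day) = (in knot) 1.225e-07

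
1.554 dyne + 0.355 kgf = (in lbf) 0.7826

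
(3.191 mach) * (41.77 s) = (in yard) 4.963e+04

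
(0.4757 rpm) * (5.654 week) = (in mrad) 1.703e+08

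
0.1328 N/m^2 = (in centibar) 0.0001328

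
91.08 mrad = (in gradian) 5.798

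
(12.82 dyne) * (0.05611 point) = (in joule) 2.538e-09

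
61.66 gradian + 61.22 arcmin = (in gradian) 62.79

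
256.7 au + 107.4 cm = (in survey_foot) 1.26e+14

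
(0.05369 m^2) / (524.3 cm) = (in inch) 0.4032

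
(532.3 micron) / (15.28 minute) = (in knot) 1.129e-06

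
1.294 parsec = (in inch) 1.572e+18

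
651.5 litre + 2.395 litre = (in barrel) 4.113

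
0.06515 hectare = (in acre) 0.161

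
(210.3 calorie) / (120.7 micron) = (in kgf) 7.434e+05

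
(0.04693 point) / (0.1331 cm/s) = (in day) 1.44e-07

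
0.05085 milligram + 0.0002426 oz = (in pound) 1.527e-05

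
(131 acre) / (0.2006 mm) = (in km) 2.643e+06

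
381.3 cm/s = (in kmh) 13.73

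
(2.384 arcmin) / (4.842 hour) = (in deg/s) 2.279e-06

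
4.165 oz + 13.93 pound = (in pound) 14.19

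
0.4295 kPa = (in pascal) 429.5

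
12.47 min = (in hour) 0.2078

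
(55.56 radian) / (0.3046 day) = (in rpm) 0.02016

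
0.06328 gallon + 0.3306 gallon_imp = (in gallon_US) 0.4603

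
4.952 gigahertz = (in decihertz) 4.952e+10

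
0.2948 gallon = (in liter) 1.116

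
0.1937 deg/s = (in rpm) 0.03228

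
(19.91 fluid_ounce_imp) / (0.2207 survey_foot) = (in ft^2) 0.09052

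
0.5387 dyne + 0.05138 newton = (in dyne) 5139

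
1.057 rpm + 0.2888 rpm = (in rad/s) 0.1409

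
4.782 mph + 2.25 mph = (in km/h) 11.32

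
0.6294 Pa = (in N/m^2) 0.6294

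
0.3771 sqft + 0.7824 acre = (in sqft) 3.408e+04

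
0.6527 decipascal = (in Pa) 0.06527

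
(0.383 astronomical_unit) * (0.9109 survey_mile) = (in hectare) 8.399e+09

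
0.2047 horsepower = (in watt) 152.6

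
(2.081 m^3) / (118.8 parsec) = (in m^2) 5.677e-19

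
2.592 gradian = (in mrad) 40.72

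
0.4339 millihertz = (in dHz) 0.004339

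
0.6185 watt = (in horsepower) 0.0008294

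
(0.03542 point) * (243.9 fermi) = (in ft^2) 3.28e-17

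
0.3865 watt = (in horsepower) 0.0005183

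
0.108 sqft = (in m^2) 0.01003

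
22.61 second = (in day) 0.0002617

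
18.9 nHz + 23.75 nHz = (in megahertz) 4.265e-14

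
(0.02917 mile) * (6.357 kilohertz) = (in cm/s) 2.984e+07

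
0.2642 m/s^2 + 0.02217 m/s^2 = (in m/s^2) 0.2864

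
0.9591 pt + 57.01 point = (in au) 1.367e-13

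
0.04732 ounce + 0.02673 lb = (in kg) 0.01347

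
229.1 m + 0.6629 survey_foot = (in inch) 9028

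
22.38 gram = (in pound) 0.04934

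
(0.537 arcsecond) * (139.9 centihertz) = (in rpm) 3.478e-05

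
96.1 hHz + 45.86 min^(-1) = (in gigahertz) 9.611e-06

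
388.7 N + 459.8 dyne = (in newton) 388.7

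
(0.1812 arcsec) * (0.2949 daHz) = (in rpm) 2.474e-05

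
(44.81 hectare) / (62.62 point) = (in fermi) 2.028e+22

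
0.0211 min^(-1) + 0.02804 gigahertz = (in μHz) 2.804e+13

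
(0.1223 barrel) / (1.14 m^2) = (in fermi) 1.706e+13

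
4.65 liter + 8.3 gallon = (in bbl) 0.2269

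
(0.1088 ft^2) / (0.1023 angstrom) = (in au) 0.006605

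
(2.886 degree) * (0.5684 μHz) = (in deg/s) 1.64e-06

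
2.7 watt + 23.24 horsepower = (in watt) 1.733e+04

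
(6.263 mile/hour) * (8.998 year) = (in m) 7.945e+08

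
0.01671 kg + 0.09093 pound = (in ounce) 2.044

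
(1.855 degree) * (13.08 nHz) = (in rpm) 4.044e-09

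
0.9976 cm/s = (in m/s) 0.009976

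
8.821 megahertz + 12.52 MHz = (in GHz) 0.02134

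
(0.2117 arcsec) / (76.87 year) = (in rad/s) 4.234e-16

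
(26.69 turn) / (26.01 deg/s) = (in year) 1.171e-05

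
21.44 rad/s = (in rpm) 204.7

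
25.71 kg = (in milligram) 2.571e+07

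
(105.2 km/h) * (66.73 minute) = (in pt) 3.317e+08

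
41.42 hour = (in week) 0.2465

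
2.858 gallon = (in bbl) 0.06805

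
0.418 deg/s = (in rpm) 0.06967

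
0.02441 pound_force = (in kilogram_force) 0.01107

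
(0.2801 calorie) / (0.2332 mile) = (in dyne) 312.3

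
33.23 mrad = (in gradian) 2.115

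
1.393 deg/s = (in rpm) 0.2322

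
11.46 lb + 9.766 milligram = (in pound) 11.46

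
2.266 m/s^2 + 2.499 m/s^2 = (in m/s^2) 4.765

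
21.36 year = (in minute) 1.123e+07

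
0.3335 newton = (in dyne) 3.335e+04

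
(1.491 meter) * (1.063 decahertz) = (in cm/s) 1585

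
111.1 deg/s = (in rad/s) 1.939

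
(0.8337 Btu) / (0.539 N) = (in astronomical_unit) 1.091e-08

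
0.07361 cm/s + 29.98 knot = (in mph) 34.5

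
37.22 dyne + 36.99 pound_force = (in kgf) 16.78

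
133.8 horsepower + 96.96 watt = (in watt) 9.987e+04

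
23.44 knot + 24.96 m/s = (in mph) 82.81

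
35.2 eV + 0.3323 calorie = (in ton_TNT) 3.323e-10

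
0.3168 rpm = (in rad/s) 0.03318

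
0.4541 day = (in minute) 653.9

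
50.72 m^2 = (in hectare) 0.005072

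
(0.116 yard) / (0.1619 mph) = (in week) 2.423e-06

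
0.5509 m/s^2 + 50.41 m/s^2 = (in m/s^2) 50.96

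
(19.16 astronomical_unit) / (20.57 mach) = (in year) 12.98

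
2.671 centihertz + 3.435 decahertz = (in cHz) 3438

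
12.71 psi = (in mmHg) 657.3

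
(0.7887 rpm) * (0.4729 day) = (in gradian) 2.148e+05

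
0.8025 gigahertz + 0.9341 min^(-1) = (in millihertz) 8.025e+11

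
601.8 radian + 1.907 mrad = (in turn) 95.78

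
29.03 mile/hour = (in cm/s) 1298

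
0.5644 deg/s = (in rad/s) 0.009851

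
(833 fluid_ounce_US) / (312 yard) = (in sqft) 0.0009295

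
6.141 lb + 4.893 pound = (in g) 5005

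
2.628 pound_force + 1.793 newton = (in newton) 13.48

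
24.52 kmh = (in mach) 0.02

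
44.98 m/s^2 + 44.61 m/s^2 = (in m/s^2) 89.59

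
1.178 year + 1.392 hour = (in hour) 1.032e+04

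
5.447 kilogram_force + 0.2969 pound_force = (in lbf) 12.31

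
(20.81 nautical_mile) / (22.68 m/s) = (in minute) 28.32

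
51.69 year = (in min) 2.717e+07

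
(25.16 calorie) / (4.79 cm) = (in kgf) 224.1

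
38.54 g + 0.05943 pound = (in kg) 0.0655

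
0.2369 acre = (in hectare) 0.09587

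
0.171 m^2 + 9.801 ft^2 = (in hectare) 0.0001082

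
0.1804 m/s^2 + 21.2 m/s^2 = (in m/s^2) 21.38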